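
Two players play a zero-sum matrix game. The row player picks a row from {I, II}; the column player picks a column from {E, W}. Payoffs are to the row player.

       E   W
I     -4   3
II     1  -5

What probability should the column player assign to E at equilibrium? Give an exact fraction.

8/13

Row minima: I → -4, II → -5; maximin = -4.
Column maxima: E → 1, W → 3; minimax = 1.
-4 ≠ 1, so there is no saddle point; optimal play is mixed.
Let the row player play I with probability p. Expected payoff against E: (-4)p + 1(1−p) = −5p + 1; against W: 3p + (-5)(1−p) = 8p − 5.
Setting these equal: −5p + 1 = 8p − 5 ⇒ −13p = -6 ⇒ p = 6/13, and the value is (-5)·(6/13) + 1 = -17/13.
For the column player: with q = P(E), equating I's and II's payoffs gives −7q + 3 = 6q − 5 ⇒ q = 8/13.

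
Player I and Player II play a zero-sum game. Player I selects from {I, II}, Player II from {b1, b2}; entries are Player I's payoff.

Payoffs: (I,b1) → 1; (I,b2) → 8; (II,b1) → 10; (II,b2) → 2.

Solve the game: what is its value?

26/5

Row minima: I → 1, II → 2; maximin = 2.
Column maxima: b1 → 10, b2 → 8; minimax = 8.
2 ≠ 8, so there is no saddle point; optimal play is mixed.
Let Player I play I with probability p. Expected payoff against b1: 1p + 10(1−p) = −9p + 10; against b2: 8p + 2(1−p) = 6p + 2.
Setting these equal: −9p + 10 = 6p + 2 ⇒ −15p = -8 ⇒ p = 8/15, and the value is (-9)·(8/15) + 10 = 26/5.
For Player II: with q = P(b1), equating I's and II's payoffs gives −7q + 8 = 8q + 2 ⇒ q = 2/5.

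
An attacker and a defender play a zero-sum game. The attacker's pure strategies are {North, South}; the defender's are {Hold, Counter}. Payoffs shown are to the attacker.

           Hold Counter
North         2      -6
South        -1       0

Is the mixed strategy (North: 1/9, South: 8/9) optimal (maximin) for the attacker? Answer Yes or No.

Yes

Against Hold this mix gives (1/9)·2 + (8/9)·(-1) = -2/3.
Against Counter this mix gives (1/9)·(-6) + (8/9)·0 = -2/3.
All of the defender's active replies (Hold, Counter) yield -2/3, and no column does worse for the attacker. The mix makes the defender indifferent and guarantees -2/3, so it is optimal.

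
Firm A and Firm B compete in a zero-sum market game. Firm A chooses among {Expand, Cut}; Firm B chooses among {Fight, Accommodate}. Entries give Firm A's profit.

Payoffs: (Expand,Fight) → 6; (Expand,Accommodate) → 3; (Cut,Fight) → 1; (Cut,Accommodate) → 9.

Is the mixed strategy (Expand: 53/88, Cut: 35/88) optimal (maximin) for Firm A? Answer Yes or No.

Against Fight this mix gives (53/88)·6 + (35/88)·1 = 353/88.
Against Accommodate this mix gives (53/88)·3 + (35/88)·9 = 237/44.
Firm B will play Fight, holding Firm A to 353/88. Shifting weight toward the row that does better against Fight would raise this floor (the equalizing mix achieves 51/11 against both Fight and Accommodate), so the proposed strategy is not optimal.

No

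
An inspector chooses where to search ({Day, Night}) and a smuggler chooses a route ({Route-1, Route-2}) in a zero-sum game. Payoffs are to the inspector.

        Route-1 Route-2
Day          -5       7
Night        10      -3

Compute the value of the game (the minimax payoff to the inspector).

11/5

Row minima: Day → -5, Night → -3; maximin = -3.
Column maxima: Route-1 → 10, Route-2 → 7; minimax = 7.
-3 ≠ 7, so there is no saddle point; optimal play is mixed.
Let the inspector play Day with probability p. Expected payoff against Route-1: (-5)p + 10(1−p) = −15p + 10; against Route-2: 7p + (-3)(1−p) = 10p − 3.
Setting these equal: −15p + 10 = 10p − 3 ⇒ −25p = -13 ⇒ p = 13/25, and the value is (-15)·(13/25) + 10 = 11/5.
For the smuggler: with q = P(Route-1), equating Day's and Night's payoffs gives −12q + 7 = 13q − 3 ⇒ q = 2/5.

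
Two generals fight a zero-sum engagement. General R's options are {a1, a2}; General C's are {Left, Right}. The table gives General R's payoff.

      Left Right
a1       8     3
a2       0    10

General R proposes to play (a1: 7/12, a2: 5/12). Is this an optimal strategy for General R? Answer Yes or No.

Against Left this mix gives (7/12)·8 + (5/12)·0 = 14/3.
Against Right this mix gives (7/12)·3 + (5/12)·10 = 71/12.
General C will play Left, holding General R to 14/3. Shifting weight toward the row that does better against Left would raise this floor (the equalizing mix achieves 16/3 against both Left and Right), so the proposed strategy is not optimal.

No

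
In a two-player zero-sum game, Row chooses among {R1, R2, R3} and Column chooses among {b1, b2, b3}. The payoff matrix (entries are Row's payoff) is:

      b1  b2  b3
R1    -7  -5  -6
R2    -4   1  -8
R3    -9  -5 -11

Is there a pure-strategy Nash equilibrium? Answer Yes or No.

Row minima: R1 → -7, R2 → -8, R3 → -11; maximin = -7.
Column maxima: b1 → -4, b2 → 1, b3 → -6; minimax = -6.
-7 ≠ -6, so no pure-strategy equilibrium exists.

No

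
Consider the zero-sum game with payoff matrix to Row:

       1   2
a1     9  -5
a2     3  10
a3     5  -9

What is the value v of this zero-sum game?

Row minima: a1 → -5, a2 → 3, a3 → -9; maximin = 3.
Column maxima: 1 → 9, 2 → 10; minimax = 9.
3 ≠ 9, so there is no saddle point; optimal play is mixed.
a3 is strictly dominated by a1, so Row never plays it.
On the remaining 2×2 (a1, a2 vs 1, 2):
Let Row play a1 with probability p. Expected payoff against 1: 9p + 3(1−p) = 6p + 3; against 2: (-5)p + 10(1−p) = −15p + 10.
Setting these equal: 6p + 3 = −15p + 10 ⇒ 21p = 7 ⇒ p = 1/3, and the value is (6)·(1/3) + 3 = 5.
For Column: with q = P(1), equating a1's and a2's payoffs gives 14q − 5 = −7q + 10 ⇒ q = 5/7.

5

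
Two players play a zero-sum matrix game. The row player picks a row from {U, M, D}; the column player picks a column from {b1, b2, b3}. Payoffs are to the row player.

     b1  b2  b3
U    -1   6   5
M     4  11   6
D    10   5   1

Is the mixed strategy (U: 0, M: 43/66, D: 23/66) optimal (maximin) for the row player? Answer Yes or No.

No

Against b1 this mix gives (43/66)·4 + (23/66)·10 = 67/11.
Against b2 this mix gives (43/66)·11 + (23/66)·5 = 98/11.
Against b3 this mix gives (43/66)·6 + (23/66)·1 = 281/66.
The column player will play b3, holding the row player to 281/66. Shifting weight toward the row that does better against b3 would raise this floor (the equalizing mix achieves 56/11 against both b3 and b1), so the proposed strategy is not optimal.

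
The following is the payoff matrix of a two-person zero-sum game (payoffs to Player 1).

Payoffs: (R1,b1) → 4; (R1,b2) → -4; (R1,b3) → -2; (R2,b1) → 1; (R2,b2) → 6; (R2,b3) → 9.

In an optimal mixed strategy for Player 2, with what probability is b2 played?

Row minima: R1 → -4, R2 → 1; maximin = 1.
Column maxima: b1 → 4, b2 → 6, b3 → 9; minimax = 4.
1 ≠ 4, so there is no saddle point; optimal play is mixed.
b3 is strictly dominated by b2 (it gives Player 1 strictly more in every row), so Player 2 never plays it.
On the remaining 2×2 (R1, R2 vs b1, b2):
Let Player 1 play R1 with probability p. Expected payoff against b1: 4p + 1(1−p) = 3p + 1; against b2: (-4)p + 6(1−p) = −10p + 6.
Setting these equal: 3p + 1 = −10p + 6 ⇒ 13p = 5 ⇒ p = 5/13, and the value is (3)·(5/13) + 1 = 28/13.
For Player 2: with q = P(b1), equating R1's and R2's payoffs gives 8q − 4 = −5q + 6 ⇒ q = 10/13.

3/13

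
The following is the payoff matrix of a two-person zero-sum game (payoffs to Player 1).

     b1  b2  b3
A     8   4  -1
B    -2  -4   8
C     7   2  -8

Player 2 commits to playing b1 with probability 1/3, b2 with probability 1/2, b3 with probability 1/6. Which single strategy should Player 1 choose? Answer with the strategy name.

A

Expected payoff of A: (1/3)·8 + (1/2)·4 + (1/6)·(-1) = 9/2.
Expected payoff of B: (1/3)·(-2) + (1/2)·(-4) + (1/6)·8 = -4/3.
Expected payoff of C: (1/3)·7 + (1/2)·2 + (1/6)·(-8) = 2.
The largest is 9/2, so Player 1's best response is A.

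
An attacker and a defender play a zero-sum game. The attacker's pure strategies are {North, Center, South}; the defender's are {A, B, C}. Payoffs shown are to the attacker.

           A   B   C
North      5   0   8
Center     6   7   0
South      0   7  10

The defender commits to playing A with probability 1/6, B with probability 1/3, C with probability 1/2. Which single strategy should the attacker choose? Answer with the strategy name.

Expected payoff of North: (1/6)·5 + (1/3)·0 + (1/2)·8 = 29/6.
Expected payoff of Center: (1/6)·6 + (1/3)·7 + (1/2)·0 = 10/3.
Expected payoff of South: (1/6)·0 + (1/3)·7 + (1/2)·10 = 22/3.
The largest is 22/3, so the attacker's best response is South.

South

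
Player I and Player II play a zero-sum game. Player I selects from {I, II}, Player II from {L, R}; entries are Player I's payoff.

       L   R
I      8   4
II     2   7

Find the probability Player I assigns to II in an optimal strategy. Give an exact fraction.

4/9

Row minima: I → 4, II → 2; maximin = 4.
Column maxima: L → 8, R → 7; minimax = 7.
4 ≠ 7, so there is no saddle point; optimal play is mixed.
Let Player I play I with probability p. Expected payoff against L: 8p + 2(1−p) = 6p + 2; against R: 4p + 7(1−p) = −3p + 7.
Setting these equal: 6p + 2 = −3p + 7 ⇒ 9p = 5 ⇒ p = 5/9, and the value is (6)·(5/9) + 2 = 16/3.
For Player II: with q = P(L), equating I's and II's payoffs gives 4q + 4 = −5q + 7 ⇒ q = 1/3.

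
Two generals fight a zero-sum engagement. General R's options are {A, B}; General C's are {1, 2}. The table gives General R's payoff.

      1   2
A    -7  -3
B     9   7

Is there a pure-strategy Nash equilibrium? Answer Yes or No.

Row minima: A → -7, B → 7; maximin = 7.
Column maxima: 1 → 9, 2 → 7; minimax = 7.
maximin = minimax = 7, so a saddle point exists.

Yes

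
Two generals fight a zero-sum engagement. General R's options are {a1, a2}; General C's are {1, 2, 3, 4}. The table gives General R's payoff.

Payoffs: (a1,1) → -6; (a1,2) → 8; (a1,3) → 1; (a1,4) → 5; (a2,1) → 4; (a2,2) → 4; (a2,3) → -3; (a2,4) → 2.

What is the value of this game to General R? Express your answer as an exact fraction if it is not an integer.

Row minima: a1 → -6, a2 → -3; maximin = -3.
Column maxima: 1 → 4, 2 → 8, 3 → 1, 4 → 5; minimax = 1.
-3 ≠ 1, so there is no saddle point; optimal play is mixed.
2 is strictly dominated by 3 (it gives General R strictly more in every row), so General C never plays it.
4 is strictly dominated by 3 (it gives General R strictly more in every row), so General C never plays it.
On the remaining 2×2 (a1, a2 vs 1, 3):
Let General R play a1 with probability p. Expected payoff against 1: (-6)p + 4(1−p) = −10p + 4; against 3: 1p + (-3)(1−p) = 4p − 3.
Setting these equal: −10p + 4 = 4p − 3 ⇒ −14p = -7 ⇒ p = 1/2, and the value is (-10)·(1/2) + 4 = -1.
For General C: with q = P(1), equating a1's and a2's payoffs gives −7q + 1 = 7q − 3 ⇒ q = 2/7.

-1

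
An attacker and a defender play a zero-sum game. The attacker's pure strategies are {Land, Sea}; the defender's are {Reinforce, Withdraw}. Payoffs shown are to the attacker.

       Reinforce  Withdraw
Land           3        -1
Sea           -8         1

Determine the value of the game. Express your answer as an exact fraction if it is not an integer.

-5/13

Row minima: Land → -1, Sea → -8; maximin = -1.
Column maxima: Reinforce → 3, Withdraw → 1; minimax = 1.
-1 ≠ 1, so there is no saddle point; optimal play is mixed.
Let the attacker play Land with probability p. Expected payoff against Reinforce: 3p + (-8)(1−p) = 11p − 8; against Withdraw: (-1)p + 1(1−p) = −2p + 1.
Setting these equal: 11p − 8 = −2p + 1 ⇒ 13p = 9 ⇒ p = 9/13, and the value is (11)·(9/13) − 8 = -5/13.
For the defender: with q = P(Reinforce), equating Land's and Sea's payoffs gives 4q − 1 = −9q + 1 ⇒ q = 2/13.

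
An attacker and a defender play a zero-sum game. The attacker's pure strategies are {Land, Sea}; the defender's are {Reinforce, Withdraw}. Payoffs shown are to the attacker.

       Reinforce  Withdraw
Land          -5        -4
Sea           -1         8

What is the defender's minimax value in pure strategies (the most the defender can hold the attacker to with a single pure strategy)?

-1

Column maxima: Reinforce → -1, Withdraw → 8.
The smallest of these is -1.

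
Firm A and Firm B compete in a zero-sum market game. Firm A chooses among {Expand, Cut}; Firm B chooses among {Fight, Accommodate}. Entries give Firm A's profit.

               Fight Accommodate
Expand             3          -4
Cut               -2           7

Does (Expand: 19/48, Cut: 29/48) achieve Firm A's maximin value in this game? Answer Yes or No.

Against Fight this mix gives (19/48)·3 + (29/48)·(-2) = -1/48.
Against Accommodate this mix gives (19/48)·(-4) + (29/48)·7 = 127/48.
Firm B will play Fight, holding Firm A to -1/48. Shifting weight toward the row that does better against Fight would raise this floor (the equalizing mix achieves 13/16 against both Fight and Accommodate), so the proposed strategy is not optimal.

No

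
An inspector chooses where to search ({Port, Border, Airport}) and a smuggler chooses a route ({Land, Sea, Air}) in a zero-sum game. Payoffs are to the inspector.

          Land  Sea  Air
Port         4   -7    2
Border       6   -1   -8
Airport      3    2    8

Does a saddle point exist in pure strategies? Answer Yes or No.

Row minima: Port → -7, Border → -8, Airport → 2; maximin = 2.
Column maxima: Land → 6, Sea → 2, Air → 8; minimax = 2.
maximin = minimax = 2, so a saddle point exists.

Yes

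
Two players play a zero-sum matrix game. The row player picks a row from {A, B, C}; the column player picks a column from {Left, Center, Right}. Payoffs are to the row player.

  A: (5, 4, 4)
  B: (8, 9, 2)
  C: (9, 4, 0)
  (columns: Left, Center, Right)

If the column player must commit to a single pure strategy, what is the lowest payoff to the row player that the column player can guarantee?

Column maxima: Left → 9, Center → 9, Right → 4.
The smallest of these is 4.

4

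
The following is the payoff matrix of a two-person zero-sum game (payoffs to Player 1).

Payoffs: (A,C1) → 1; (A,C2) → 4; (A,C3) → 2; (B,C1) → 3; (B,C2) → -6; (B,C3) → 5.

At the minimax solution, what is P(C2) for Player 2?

1/6

Row minima: A → 1, B → -6; maximin = 1.
Column maxima: C1 → 3, C2 → 4, C3 → 5; minimax = 3.
1 ≠ 3, so there is no saddle point; optimal play is mixed.
C3 is strictly dominated by C1 (it gives Player 1 strictly more in every row), so Player 2 never plays it.
On the remaining 2×2 (A, B vs C1, C2):
Let Player 1 play A with probability p. Expected payoff against C1: 1p + 3(1−p) = −2p + 3; against C2: 4p + (-6)(1−p) = 10p − 6.
Setting these equal: −2p + 3 = 10p − 6 ⇒ −12p = -9 ⇒ p = 3/4, and the value is (-2)·(3/4) + 3 = 3/2.
For Player 2: with q = P(C1), equating A's and B's payoffs gives −3q + 4 = 9q − 6 ⇒ q = 5/6.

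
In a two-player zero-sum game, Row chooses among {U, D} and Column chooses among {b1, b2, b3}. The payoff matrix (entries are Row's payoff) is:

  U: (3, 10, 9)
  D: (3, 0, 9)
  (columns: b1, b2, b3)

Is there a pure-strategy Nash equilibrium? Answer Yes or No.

Yes

Row minima: U → 3, D → 0; maximin = 3.
Column maxima: b1 → 3, b2 → 10, b3 → 9; minimax = 3.
maximin = minimax = 3, so a saddle point exists.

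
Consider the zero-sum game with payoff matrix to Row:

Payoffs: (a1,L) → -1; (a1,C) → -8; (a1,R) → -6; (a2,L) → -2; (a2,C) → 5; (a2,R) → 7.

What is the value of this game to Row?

-3/2

Row minima: a1 → -8, a2 → -2; maximin = -2.
Column maxima: L → -1, C → 5, R → 7; minimax = -1.
-2 ≠ -1, so there is no saddle point; optimal play is mixed.
R is strictly dominated by C (it gives Row strictly more in every row), so Column never plays it.
On the remaining 2×2 (a1, a2 vs L, C):
Let Row play a1 with probability p. Expected payoff against L: (-1)p + (-2)(1−p) = p − 2; against C: (-8)p + 5(1−p) = −13p + 5.
Setting these equal: p − 2 = −13p + 5 ⇒ 14p = 7 ⇒ p = 1/2, and the value is (1)·(1/2) − 2 = -3/2.
For Column: with q = P(L), equating a1's and a2's payoffs gives 7q − 8 = −7q + 5 ⇒ q = 13/14.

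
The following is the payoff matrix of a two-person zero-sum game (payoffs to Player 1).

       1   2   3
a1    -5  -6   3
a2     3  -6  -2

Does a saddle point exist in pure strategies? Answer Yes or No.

Yes

Row minima: a1 → -6, a2 → -6; maximin = -6.
Column maxima: 1 → 3, 2 → -6, 3 → 3; minimax = -6.
maximin = minimax = -6, so a saddle point exists.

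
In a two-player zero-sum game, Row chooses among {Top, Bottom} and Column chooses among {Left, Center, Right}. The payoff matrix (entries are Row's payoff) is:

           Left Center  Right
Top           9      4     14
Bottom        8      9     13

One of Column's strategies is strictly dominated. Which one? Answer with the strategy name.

Right

Left holds Row's payoff strictly below Right in every row: 9 < 14, 8 < 13.
So Right is strictly dominated for Column.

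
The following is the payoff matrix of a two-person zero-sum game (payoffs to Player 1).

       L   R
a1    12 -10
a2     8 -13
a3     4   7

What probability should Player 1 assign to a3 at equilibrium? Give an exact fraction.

22/25

Row minima: a1 → -10, a2 → -13, a3 → 4; maximin = 4.
Column maxima: L → 12, R → 7; minimax = 7.
4 ≠ 7, so there is no saddle point; optimal play is mixed.
a2 is strictly dominated by a1, so Player 1 never plays it.
On the remaining 2×2 (a1, a3 vs L, R):
Let Player 1 play a1 with probability p. Expected payoff against L: 12p + 4(1−p) = 8p + 4; against R: (-10)p + 7(1−p) = −17p + 7.
Setting these equal: 8p + 4 = −17p + 7 ⇒ 25p = 3 ⇒ p = 3/25, and the value is (8)·(3/25) + 4 = 124/25.
For Player 2: with q = P(L), equating a1's and a3's payoffs gives 22q − 10 = −3q + 7 ⇒ q = 17/25.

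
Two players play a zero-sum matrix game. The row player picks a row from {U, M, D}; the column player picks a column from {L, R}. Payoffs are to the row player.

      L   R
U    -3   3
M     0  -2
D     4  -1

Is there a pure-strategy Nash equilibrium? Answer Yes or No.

Row minima: U → -3, M → -2, D → -1; maximin = -1.
Column maxima: L → 4, R → 3; minimax = 3.
-1 ≠ 3, so no pure-strategy equilibrium exists.

No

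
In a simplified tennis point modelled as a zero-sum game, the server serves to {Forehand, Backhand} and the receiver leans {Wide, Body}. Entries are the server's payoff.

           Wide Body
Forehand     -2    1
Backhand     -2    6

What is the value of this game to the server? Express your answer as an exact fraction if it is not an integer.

-2

Row minima: Forehand → -2, Backhand → -2; maximin = -2.
Column maxima: Wide → -2, Body → 6; minimax = -2.
Since maximin = minimax = -2, there is a saddle point and the value is -2.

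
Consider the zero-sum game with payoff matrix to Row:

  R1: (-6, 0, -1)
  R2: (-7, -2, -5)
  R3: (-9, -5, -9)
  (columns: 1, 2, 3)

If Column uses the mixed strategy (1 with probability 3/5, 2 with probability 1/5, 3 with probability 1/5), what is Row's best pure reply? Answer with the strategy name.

Expected payoff of R1: (3/5)·(-6) + (1/5)·0 + (1/5)·(-1) = -19/5.
Expected payoff of R2: (3/5)·(-7) + (1/5)·(-2) + (1/5)·(-5) = -28/5.
Expected payoff of R3: (3/5)·(-9) + (1/5)·(-5) + (1/5)·(-9) = -41/5.
The largest is -19/5, so Row's best response is R1.

R1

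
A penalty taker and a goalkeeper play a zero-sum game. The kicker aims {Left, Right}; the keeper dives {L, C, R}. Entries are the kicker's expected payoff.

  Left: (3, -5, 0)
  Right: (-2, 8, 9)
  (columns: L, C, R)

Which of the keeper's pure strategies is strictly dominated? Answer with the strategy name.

R

C holds the kicker's payoff strictly below R in every row: -5 < 0, 8 < 9.
So R is strictly dominated for the keeper.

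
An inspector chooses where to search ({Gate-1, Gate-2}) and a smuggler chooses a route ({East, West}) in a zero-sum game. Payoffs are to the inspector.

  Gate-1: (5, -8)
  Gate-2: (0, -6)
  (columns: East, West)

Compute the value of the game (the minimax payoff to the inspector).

Row minima: Gate-1 → -8, Gate-2 → -6; maximin = -6.
Column maxima: East → 5, West → -6; minimax = -6.
Since maximin = minimax = -6, there is a saddle point and the value is -6.

-6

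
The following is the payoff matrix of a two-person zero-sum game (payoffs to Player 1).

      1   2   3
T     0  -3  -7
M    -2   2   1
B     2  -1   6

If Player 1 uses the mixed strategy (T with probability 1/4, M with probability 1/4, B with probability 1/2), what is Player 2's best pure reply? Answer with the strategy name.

2

If Player 2 plays 1, Player 1's expected payoff is (1/4)·0 + (1/4)·(-2) + (1/2)·2 = 1/2.
If Player 2 plays 2, Player 1's expected payoff is (1/4)·(-3) + (1/4)·2 + (1/2)·(-1) = -3/4.
If Player 2 plays 3, Player 1's expected payoff is (1/4)·(-7) + (1/4)·1 + (1/2)·6 = 3/2.
Player 2 minimizes Player 1's payoff; the smallest is -3/4, so the best response is 2.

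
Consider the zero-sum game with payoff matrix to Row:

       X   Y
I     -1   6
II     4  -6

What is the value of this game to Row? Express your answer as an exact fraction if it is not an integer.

Row minima: I → -1, II → -6; maximin = -1.
Column maxima: X → 4, Y → 6; minimax = 4.
-1 ≠ 4, so there is no saddle point; optimal play is mixed.
Let Row play I with probability p. Expected payoff against X: (-1)p + 4(1−p) = −5p + 4; against Y: 6p + (-6)(1−p) = 12p − 6.
Setting these equal: −5p + 4 = 12p − 6 ⇒ −17p = -10 ⇒ p = 10/17, and the value is (-5)·(10/17) + 4 = 18/17.
For Column: with q = P(X), equating I's and II's payoffs gives −7q + 6 = 10q − 6 ⇒ q = 12/17.

18/17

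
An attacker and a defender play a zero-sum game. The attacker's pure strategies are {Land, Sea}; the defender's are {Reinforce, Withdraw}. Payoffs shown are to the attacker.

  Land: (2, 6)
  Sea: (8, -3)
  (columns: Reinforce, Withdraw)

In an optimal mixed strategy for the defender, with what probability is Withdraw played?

Row minima: Land → 2, Sea → -3; maximin = 2.
Column maxima: Reinforce → 8, Withdraw → 6; minimax = 6.
2 ≠ 6, so there is no saddle point; optimal play is mixed.
Let the attacker play Land with probability p. Expected payoff against Reinforce: 2p + 8(1−p) = −6p + 8; against Withdraw: 6p + (-3)(1−p) = 9p − 3.
Setting these equal: −6p + 8 = 9p − 3 ⇒ −15p = -11 ⇒ p = 11/15, and the value is (-6)·(11/15) + 8 = 18/5.
For the defender: with q = P(Reinforce), equating Land's and Sea's payoffs gives −4q + 6 = 11q − 3 ⇒ q = 3/5.

2/5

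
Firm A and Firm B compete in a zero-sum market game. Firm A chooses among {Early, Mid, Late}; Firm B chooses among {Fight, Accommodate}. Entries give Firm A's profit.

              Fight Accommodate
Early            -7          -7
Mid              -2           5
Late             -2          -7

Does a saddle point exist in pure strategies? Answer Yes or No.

Yes

Row minima: Early → -7, Mid → -2, Late → -7; maximin = -2.
Column maxima: Fight → -2, Accommodate → 5; minimax = -2.
maximin = minimax = -2, so a saddle point exists.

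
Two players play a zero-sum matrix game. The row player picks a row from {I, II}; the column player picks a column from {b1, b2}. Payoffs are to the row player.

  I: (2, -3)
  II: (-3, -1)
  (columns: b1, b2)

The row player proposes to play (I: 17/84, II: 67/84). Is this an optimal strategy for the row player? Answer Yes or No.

Against b1 this mix gives (17/84)·2 + (67/84)·(-3) = -167/84.
Against b2 this mix gives (17/84)·(-3) + (67/84)·(-1) = -59/42.
The column player will play b1, holding the row player to -167/84. Shifting weight toward the row that does better against b1 would raise this floor (the equalizing mix achieves -11/7 against both b1 and b2), so the proposed strategy is not optimal.

No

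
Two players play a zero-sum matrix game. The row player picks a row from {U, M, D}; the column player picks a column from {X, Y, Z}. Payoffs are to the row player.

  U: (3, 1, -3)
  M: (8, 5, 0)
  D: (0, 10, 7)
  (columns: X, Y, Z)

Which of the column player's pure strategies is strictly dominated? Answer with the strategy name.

Y

Z holds the row player's payoff strictly below Y in every row: -3 < 1, 0 < 5, 7 < 10.
So Y is strictly dominated for the column player.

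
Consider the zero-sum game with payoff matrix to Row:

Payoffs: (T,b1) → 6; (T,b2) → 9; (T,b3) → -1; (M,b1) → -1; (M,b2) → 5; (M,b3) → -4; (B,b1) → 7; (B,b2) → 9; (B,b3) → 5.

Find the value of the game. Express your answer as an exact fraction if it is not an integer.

Row minima: T → -1, M → -4, B → 5; maximin = 5.
Column maxima: b1 → 7, b2 → 9, b3 → 5; minimax = 5.
Since maximin = minimax = 5, there is a saddle point and the value is 5.

5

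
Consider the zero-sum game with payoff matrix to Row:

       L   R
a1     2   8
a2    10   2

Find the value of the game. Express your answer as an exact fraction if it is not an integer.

38/7

Row minima: a1 → 2, a2 → 2; maximin = 2.
Column maxima: L → 10, R → 8; minimax = 8.
2 ≠ 8, so there is no saddle point; optimal play is mixed.
Let Row play a1 with probability p. Expected payoff against L: 2p + 10(1−p) = −8p + 10; against R: 8p + 2(1−p) = 6p + 2.
Setting these equal: −8p + 10 = 6p + 2 ⇒ −14p = -8 ⇒ p = 4/7, and the value is (-8)·(4/7) + 10 = 38/7.
For Column: with q = P(L), equating a1's and a2's payoffs gives −6q + 8 = 8q + 2 ⇒ q = 3/7.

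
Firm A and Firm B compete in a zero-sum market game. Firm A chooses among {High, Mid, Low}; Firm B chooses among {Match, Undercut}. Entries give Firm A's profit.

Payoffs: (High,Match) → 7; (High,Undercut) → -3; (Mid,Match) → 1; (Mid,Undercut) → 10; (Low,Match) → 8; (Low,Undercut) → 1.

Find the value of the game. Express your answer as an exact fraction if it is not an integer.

79/16

Row minima: High → -3, Mid → 1, Low → 1; maximin = 1.
Column maxima: Match → 8, Undercut → 10; minimax = 8.
1 ≠ 8, so there is no saddle point; optimal play is mixed.
High is strictly dominated by Low, so Firm A never plays it.
On the remaining 2×2 (Mid, Low vs Match, Undercut):
Let Firm A play Mid with probability p. Expected payoff against Match: 1p + 8(1−p) = −7p + 8; against Undercut: 10p + 1(1−p) = 9p + 1.
Setting these equal: −7p + 8 = 9p + 1 ⇒ −16p = -7 ⇒ p = 7/16, and the value is (-7)·(7/16) + 8 = 79/16.
For Firm B: with q = P(Match), equating Mid's and Low's payoffs gives −9q + 10 = 7q + 1 ⇒ q = 9/16.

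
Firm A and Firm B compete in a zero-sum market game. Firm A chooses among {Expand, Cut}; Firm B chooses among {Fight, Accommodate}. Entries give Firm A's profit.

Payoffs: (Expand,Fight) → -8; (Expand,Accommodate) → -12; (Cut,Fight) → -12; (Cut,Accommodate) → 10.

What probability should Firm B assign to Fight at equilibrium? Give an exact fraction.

Row minima: Expand → -12, Cut → -12; maximin = -12.
Column maxima: Fight → -8, Accommodate → 10; minimax = -8.
-12 ≠ -8, so there is no saddle point; optimal play is mixed.
Let Firm A play Expand with probability p. Expected payoff against Fight: (-8)p + (-12)(1−p) = 4p − 12; against Accommodate: (-12)p + 10(1−p) = −22p + 10.
Setting these equal: 4p − 12 = −22p + 10 ⇒ 26p = 22 ⇒ p = 11/13, and the value is (4)·(11/13) − 12 = -112/13.
For Firm B: with q = P(Fight), equating Expand's and Cut's payoffs gives 4q − 12 = −22q + 10 ⇒ q = 11/13.

11/13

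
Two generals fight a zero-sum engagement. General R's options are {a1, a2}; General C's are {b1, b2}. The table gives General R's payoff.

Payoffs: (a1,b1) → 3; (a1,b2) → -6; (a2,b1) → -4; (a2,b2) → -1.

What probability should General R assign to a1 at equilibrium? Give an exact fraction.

1/4

Row minima: a1 → -6, a2 → -4; maximin = -4.
Column maxima: b1 → 3, b2 → -1; minimax = -1.
-4 ≠ -1, so there is no saddle point; optimal play is mixed.
Let General R play a1 with probability p. Expected payoff against b1: 3p + (-4)(1−p) = 7p − 4; against b2: (-6)p + (-1)(1−p) = −5p − 1.
Setting these equal: 7p − 4 = −5p − 1 ⇒ 12p = 3 ⇒ p = 1/4, and the value is (7)·(1/4) − 4 = -9/4.
For General C: with q = P(b1), equating a1's and a2's payoffs gives 9q − 6 = −3q − 1 ⇒ q = 5/12.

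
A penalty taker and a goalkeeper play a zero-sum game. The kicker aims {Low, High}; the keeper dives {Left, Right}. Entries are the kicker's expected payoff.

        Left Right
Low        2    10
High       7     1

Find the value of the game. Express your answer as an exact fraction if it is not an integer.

Row minima: Low → 2, High → 1; maximin = 2.
Column maxima: Left → 7, Right → 10; minimax = 7.
2 ≠ 7, so there is no saddle point; optimal play is mixed.
Let the kicker play Low with probability p. Expected payoff against Left: 2p + 7(1−p) = −5p + 7; against Right: 10p + 1(1−p) = 9p + 1.
Setting these equal: −5p + 7 = 9p + 1 ⇒ −14p = -6 ⇒ p = 3/7, and the value is (-5)·(3/7) + 7 = 34/7.
For the keeper: with q = P(Left), equating Low's and High's payoffs gives −8q + 10 = 6q + 1 ⇒ q = 9/14.

34/7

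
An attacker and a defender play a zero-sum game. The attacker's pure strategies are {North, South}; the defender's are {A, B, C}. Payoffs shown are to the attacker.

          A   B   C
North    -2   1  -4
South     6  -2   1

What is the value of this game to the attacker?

Row minima: North → -4, South → -2; maximin = -2.
Column maxima: A → 6, B → 1, C → 1; minimax = 1.
-2 ≠ 1, so there is no saddle point; optimal play is mixed.
A is strictly dominated by C (it gives the attacker strictly more in every row), so the defender never plays it.
On the remaining 2×2 (North, South vs B, C):
Let the attacker play North with probability p. Expected payoff against B: 1p + (-2)(1−p) = 3p − 2; against C: (-4)p + 1(1−p) = −5p + 1.
Setting these equal: 3p − 2 = −5p + 1 ⇒ 8p = 3 ⇒ p = 3/8, and the value is (3)·(3/8) − 2 = -7/8.
For the defender: with q = P(B), equating North's and South's payoffs gives 5q − 4 = −3q + 1 ⇒ q = 5/8.

-7/8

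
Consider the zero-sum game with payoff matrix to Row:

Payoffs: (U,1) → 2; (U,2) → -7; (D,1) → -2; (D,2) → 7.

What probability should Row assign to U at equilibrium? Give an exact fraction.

1/2

Row minima: U → -7, D → -2; maximin = -2.
Column maxima: 1 → 2, 2 → 7; minimax = 2.
-2 ≠ 2, so there is no saddle point; optimal play is mixed.
Let Row play U with probability p. Expected payoff against 1: 2p + (-2)(1−p) = 4p − 2; against 2: (-7)p + 7(1−p) = −14p + 7.
Setting these equal: 4p − 2 = −14p + 7 ⇒ 18p = 9 ⇒ p = 1/2, and the value is (4)·(1/2) − 2 = 0.
For Column: with q = P(1), equating U's and D's payoffs gives 9q − 7 = −9q + 7 ⇒ q = 7/9.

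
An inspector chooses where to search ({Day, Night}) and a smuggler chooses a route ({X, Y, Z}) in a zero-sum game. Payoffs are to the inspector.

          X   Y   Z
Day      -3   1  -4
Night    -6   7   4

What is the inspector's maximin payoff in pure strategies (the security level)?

Row minima: Day → -4, Night → -6.
The best of these is -4.

-4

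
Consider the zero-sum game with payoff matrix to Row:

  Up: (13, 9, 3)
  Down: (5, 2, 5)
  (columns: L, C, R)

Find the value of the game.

13/3

Row minima: Up → 3, Down → 2; maximin = 3.
Column maxima: L → 13, C → 9, R → 5; minimax = 5.
3 ≠ 5, so there is no saddle point; optimal play is mixed.
L is strictly dominated by C (it gives Row strictly more in every row), so Column never plays it.
On the remaining 2×2 (Up, Down vs C, R):
Let Row play Up with probability p. Expected payoff against C: 9p + 2(1−p) = 7p + 2; against R: 3p + 5(1−p) = −2p + 5.
Setting these equal: 7p + 2 = −2p + 5 ⇒ 9p = 3 ⇒ p = 1/3, and the value is (7)·(1/3) + 2 = 13/3.
For Column: with q = P(C), equating Up's and Down's payoffs gives 6q + 3 = −3q + 5 ⇒ q = 2/9.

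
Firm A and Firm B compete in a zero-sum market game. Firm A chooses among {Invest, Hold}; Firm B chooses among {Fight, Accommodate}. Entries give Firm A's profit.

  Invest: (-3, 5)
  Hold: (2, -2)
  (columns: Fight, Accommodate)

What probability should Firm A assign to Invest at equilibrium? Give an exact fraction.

Row minima: Invest → -3, Hold → -2; maximin = -2.
Column maxima: Fight → 2, Accommodate → 5; minimax = 2.
-2 ≠ 2, so there is no saddle point; optimal play is mixed.
Let Firm A play Invest with probability p. Expected payoff against Fight: (-3)p + 2(1−p) = −5p + 2; against Accommodate: 5p + (-2)(1−p) = 7p − 2.
Setting these equal: −5p + 2 = 7p − 2 ⇒ −12p = -4 ⇒ p = 1/3, and the value is (-5)·(1/3) + 2 = 1/3.
For Firm B: with q = P(Fight), equating Invest's and Hold's payoffs gives −8q + 5 = 4q − 2 ⇒ q = 7/12.

1/3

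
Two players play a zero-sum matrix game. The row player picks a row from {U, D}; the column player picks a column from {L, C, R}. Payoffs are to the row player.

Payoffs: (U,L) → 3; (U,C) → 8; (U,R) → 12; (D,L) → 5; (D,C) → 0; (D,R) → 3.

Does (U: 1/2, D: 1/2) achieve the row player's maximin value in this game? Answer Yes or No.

Against L this mix gives (1/2)·3 + (1/2)·5 = 4.
Against C this mix gives (1/2)·8 + (1/2)·0 = 4.
Against R this mix gives (1/2)·12 + (1/2)·3 = 15/2.
All of the column player's active replies (L, C) yield 4, and no column does worse for the row player. The mix makes the column player indifferent and guarantees 4, so it is optimal.

Yes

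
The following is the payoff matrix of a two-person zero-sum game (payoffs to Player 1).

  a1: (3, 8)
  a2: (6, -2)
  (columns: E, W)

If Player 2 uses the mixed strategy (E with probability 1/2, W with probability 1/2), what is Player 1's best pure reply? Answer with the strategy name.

Expected payoff of a1: (1/2)·3 + (1/2)·8 = 11/2.
Expected payoff of a2: (1/2)·6 + (1/2)·(-2) = 2.
The largest is 11/2, so Player 1's best response is a1.

a1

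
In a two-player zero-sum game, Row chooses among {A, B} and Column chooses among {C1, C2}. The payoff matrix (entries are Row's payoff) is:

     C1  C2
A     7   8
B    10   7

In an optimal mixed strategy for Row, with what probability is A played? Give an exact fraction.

Row minima: A → 7, B → 7; maximin = 7.
Column maxima: C1 → 10, C2 → 8; minimax = 8.
7 ≠ 8, so there is no saddle point; optimal play is mixed.
Let Row play A with probability p. Expected payoff against C1: 7p + 10(1−p) = −3p + 10; against C2: 8p + 7(1−p) = p + 7.
Setting these equal: −3p + 10 = p + 7 ⇒ −4p = -3 ⇒ p = 3/4, and the value is (-3)·(3/4) + 10 = 31/4.
For Column: with q = P(C1), equating A's and B's payoffs gives −q + 8 = 3q + 7 ⇒ q = 1/4.

3/4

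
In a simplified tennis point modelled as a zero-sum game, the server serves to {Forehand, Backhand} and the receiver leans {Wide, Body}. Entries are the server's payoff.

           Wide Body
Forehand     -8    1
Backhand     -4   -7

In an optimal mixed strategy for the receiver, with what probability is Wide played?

2/3

Row minima: Forehand → -8, Backhand → -7; maximin = -7.
Column maxima: Wide → -4, Body → 1; minimax = -4.
-7 ≠ -4, so there is no saddle point; optimal play is mixed.
Let the server play Forehand with probability p. Expected payoff against Wide: (-8)p + (-4)(1−p) = −4p − 4; against Body: 1p + (-7)(1−p) = 8p − 7.
Setting these equal: −4p − 4 = 8p − 7 ⇒ −12p = -3 ⇒ p = 1/4, and the value is (-4)·(1/4) − 4 = -5.
For the receiver: with q = P(Wide), equating Forehand's and Backhand's payoffs gives −9q + 1 = 3q − 7 ⇒ q = 2/3.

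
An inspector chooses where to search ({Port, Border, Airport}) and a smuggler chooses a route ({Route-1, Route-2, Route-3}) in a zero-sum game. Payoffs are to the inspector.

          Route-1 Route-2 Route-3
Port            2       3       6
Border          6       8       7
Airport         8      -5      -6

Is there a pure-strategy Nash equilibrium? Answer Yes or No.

No

Row minima: Port → 2, Border → 6, Airport → -6; maximin = 6.
Column maxima: Route-1 → 8, Route-2 → 8, Route-3 → 7; minimax = 7.
6 ≠ 7, so no pure-strategy equilibrium exists.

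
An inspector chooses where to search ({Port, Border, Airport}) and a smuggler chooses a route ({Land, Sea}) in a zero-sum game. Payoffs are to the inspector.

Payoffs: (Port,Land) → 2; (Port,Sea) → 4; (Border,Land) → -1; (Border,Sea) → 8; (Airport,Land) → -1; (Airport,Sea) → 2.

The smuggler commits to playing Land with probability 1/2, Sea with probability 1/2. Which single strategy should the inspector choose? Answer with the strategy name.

Expected payoff of Port: (1/2)·2 + (1/2)·4 = 3.
Expected payoff of Border: (1/2)·(-1) + (1/2)·8 = 7/2.
Expected payoff of Airport: (1/2)·(-1) + (1/2)·2 = 1/2.
The largest is 7/2, so the inspector's best response is Border.

Border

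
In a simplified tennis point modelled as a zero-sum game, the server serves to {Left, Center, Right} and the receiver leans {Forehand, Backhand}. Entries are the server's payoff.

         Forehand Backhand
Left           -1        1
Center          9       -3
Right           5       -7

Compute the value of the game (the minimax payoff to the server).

Row minima: Left → -1, Center → -3, Right → -7; maximin = -1.
Column maxima: Forehand → 9, Backhand → 1; minimax = 1.
-1 ≠ 1, so there is no saddle point; optimal play is mixed.
Right is strictly dominated by Center, so the server never plays it.
On the remaining 2×2 (Left, Center vs Forehand, Backhand):
Let the server play Left with probability p. Expected payoff against Forehand: (-1)p + 9(1−p) = −10p + 9; against Backhand: 1p + (-3)(1−p) = 4p − 3.
Setting these equal: −10p + 9 = 4p − 3 ⇒ −14p = -12 ⇒ p = 6/7, and the value is (-10)·(6/7) + 9 = 3/7.
For the receiver: with q = P(Forehand), equating Left's and Center's payoffs gives −2q + 1 = 12q − 3 ⇒ q = 2/7.

3/7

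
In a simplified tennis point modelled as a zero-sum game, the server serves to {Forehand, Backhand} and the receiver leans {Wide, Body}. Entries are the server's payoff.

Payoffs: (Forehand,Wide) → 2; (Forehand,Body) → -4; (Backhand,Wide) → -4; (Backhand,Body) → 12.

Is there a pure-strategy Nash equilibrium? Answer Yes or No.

Row minima: Forehand → -4, Backhand → -4; maximin = -4.
Column maxima: Wide → 2, Body → 12; minimax = 2.
-4 ≠ 2, so no pure-strategy equilibrium exists.

No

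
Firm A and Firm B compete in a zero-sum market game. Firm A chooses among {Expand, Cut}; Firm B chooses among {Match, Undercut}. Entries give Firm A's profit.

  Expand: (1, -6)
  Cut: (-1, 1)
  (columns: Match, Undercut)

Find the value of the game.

Row minima: Expand → -6, Cut → -1; maximin = -1.
Column maxima: Match → 1, Undercut → 1; minimax = 1.
-1 ≠ 1, so there is no saddle point; optimal play is mixed.
Let Firm A play Expand with probability p. Expected payoff against Match: 1p + (-1)(1−p) = 2p − 1; against Undercut: (-6)p + 1(1−p) = −7p + 1.
Setting these equal: 2p − 1 = −7p + 1 ⇒ 9p = 2 ⇒ p = 2/9, and the value is (2)·(2/9) − 1 = -5/9.
For Firm B: with q = P(Match), equating Expand's and Cut's payoffs gives 7q − 6 = −2q + 1 ⇒ q = 7/9.

-5/9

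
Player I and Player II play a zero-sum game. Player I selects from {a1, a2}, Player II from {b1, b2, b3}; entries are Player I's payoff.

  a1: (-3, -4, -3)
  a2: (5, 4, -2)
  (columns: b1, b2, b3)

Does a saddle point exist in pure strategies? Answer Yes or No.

Yes

Row minima: a1 → -4, a2 → -2; maximin = -2.
Column maxima: b1 → 5, b2 → 4, b3 → -2; minimax = -2.
maximin = minimax = -2, so a saddle point exists.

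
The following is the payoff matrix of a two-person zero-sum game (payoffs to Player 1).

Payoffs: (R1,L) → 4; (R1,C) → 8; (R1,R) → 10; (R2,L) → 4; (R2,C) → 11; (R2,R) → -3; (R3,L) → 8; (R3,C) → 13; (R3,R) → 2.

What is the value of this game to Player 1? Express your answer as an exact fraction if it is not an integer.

Row minima: R1 → 4, R2 → -3, R3 → 2; maximin = 4.
Column maxima: L → 8, C → 13, R → 10; minimax = 8.
4 ≠ 8, so there is no saddle point; optimal play is mixed.
R2 is strictly dominated by R3, so Player 1 never plays it.
C is strictly dominated by L (it gives Player 1 strictly more in every row), so Player 2 never plays it.
On the remaining 2×2 (R1, R3 vs L, R):
Let Player 1 play R1 with probability p. Expected payoff against L: 4p + 8(1−p) = −4p + 8; against R: 10p + 2(1−p) = 8p + 2.
Setting these equal: −4p + 8 = 8p + 2 ⇒ −12p = -6 ⇒ p = 1/2, and the value is (-4)·(1/2) + 8 = 6.
For Player 2: with q = P(L), equating R1's and R3's payoffs gives −6q + 10 = 6q + 2 ⇒ q = 2/3.

6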